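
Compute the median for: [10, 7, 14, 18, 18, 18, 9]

14

Step 1: Sort the data in ascending order: [7, 9, 10, 14, 18, 18, 18]
Step 2: The number of values is n = 7.
Step 3: Since n is odd, the median is the middle value at position 4: 14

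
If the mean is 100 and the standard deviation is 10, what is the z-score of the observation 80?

-2

Step 1: Recall the z-score formula: z = (x - mu) / sigma
Step 2: Substitute values: z = (80 - 100) / 10
Step 3: z = -20 / 10 = -2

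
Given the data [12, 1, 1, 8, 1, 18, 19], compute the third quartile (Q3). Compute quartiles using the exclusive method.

18

Step 1: Sort the data: [1, 1, 1, 8, 12, 18, 19]
Step 2: n = 7
Step 3: Using the exclusive quartile method:
  Q1 = 1
  Q2 (median) = 8
  Q3 = 18
  IQR = Q3 - Q1 = 18 - 1 = 17
Step 4: Q3 = 18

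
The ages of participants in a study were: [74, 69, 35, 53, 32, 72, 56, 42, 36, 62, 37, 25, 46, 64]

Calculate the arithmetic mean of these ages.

50.2143

Step 1: Sum all values: 74 + 69 + 35 + 53 + 32 + 72 + 56 + 42 + 36 + 62 + 37 + 25 + 46 + 64 = 703
Step 2: Count the number of values: n = 14
Step 3: Mean = sum / n = 703 / 14 = 50.2143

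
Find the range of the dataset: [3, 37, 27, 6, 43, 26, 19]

40

Step 1: Identify the maximum value: max = 43
Step 2: Identify the minimum value: min = 3
Step 3: Range = max - min = 43 - 3 = 40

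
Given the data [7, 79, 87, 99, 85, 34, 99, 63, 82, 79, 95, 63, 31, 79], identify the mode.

79

Step 1: Count the frequency of each value:
  7: appears 1 time(s)
  31: appears 1 time(s)
  34: appears 1 time(s)
  63: appears 2 time(s)
  79: appears 3 time(s)
  82: appears 1 time(s)
  85: appears 1 time(s)
  87: appears 1 time(s)
  95: appears 1 time(s)
  99: appears 2 time(s)
Step 2: The value 79 appears most frequently (3 times).
Step 3: Mode = 79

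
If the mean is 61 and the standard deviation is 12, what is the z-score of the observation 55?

-0.5

Step 1: Recall the z-score formula: z = (x - mu) / sigma
Step 2: Substitute values: z = (55 - 61) / 12
Step 3: z = -6 / 12 = -0.5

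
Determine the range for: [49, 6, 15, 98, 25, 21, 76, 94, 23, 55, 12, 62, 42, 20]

92

Step 1: Identify the maximum value: max = 98
Step 2: Identify the minimum value: min = 6
Step 3: Range = max - min = 98 - 6 = 92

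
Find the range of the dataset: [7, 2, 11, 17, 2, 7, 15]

15

Step 1: Identify the maximum value: max = 17
Step 2: Identify the minimum value: min = 2
Step 3: Range = max - min = 17 - 2 = 15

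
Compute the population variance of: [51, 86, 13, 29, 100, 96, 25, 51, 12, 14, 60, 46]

931.7431

Step 1: Compute the mean: (51 + 86 + 13 + 29 + 100 + 96 + 25 + 51 + 12 + 14 + 60 + 46) / 12 = 48.5833
Step 2: Compute squared deviations from the mean:
  (51 - 48.5833)^2 = 5.8403
  (86 - 48.5833)^2 = 1400.0069
  (13 - 48.5833)^2 = 1266.1736
  (29 - 48.5833)^2 = 383.5069
  (100 - 48.5833)^2 = 2643.6736
  (96 - 48.5833)^2 = 2248.3403
  (25 - 48.5833)^2 = 556.1736
  (51 - 48.5833)^2 = 5.8403
  (12 - 48.5833)^2 = 1338.3403
  (14 - 48.5833)^2 = 1196.0069
  (60 - 48.5833)^2 = 130.3403
  (46 - 48.5833)^2 = 6.6736
Step 3: Sum of squared deviations = 11180.9167
Step 4: Population variance = 11180.9167 / 12 = 931.7431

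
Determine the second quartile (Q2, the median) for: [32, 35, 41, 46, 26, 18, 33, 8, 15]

32

Step 1: Sort the data: [8, 15, 18, 26, 32, 33, 35, 41, 46]
Step 2: n = 9
Step 3: Q2 is the median. Since n is odd, it is the middle value at position 5: 32
Step 4: Q2 = 32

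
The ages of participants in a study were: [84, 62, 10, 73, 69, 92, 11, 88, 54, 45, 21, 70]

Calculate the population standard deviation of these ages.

27.8102

Step 1: Compute the mean: 56.5833
Step 2: Sum of squared deviations from the mean: 9280.9167
Step 3: Population variance = 9280.9167 / 12 = 773.4097
Step 4: Standard deviation = sqrt(773.4097) = 27.8102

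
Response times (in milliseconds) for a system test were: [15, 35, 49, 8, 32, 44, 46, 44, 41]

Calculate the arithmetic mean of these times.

34.8889

Step 1: Sum all values: 15 + 35 + 49 + 8 + 32 + 44 + 46 + 44 + 41 = 314
Step 2: Count the number of values: n = 9
Step 3: Mean = sum / n = 314 / 9 = 34.8889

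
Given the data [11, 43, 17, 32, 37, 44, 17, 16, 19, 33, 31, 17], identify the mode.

17

Step 1: Count the frequency of each value:
  11: appears 1 time(s)
  16: appears 1 time(s)
  17: appears 3 time(s)
  19: appears 1 time(s)
  31: appears 1 time(s)
  32: appears 1 time(s)
  33: appears 1 time(s)
  37: appears 1 time(s)
  43: appears 1 time(s)
  44: appears 1 time(s)
Step 2: The value 17 appears most frequently (3 times).
Step 3: Mode = 17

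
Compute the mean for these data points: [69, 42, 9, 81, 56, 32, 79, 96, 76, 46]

58.6

Step 1: Sum all values: 69 + 42 + 9 + 81 + 56 + 32 + 79 + 96 + 76 + 46 = 586
Step 2: Count the number of values: n = 10
Step 3: Mean = sum / n = 586 / 10 = 58.6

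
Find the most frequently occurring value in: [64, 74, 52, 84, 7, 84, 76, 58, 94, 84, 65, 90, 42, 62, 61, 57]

84

Step 1: Count the frequency of each value:
  7: appears 1 time(s)
  42: appears 1 time(s)
  52: appears 1 time(s)
  57: appears 1 time(s)
  58: appears 1 time(s)
  61: appears 1 time(s)
  62: appears 1 time(s)
  64: appears 1 time(s)
  65: appears 1 time(s)
  74: appears 1 time(s)
  76: appears 1 time(s)
  84: appears 3 time(s)
  90: appears 1 time(s)
  94: appears 1 time(s)
Step 2: The value 84 appears most frequently (3 times).
Step 3: Mode = 84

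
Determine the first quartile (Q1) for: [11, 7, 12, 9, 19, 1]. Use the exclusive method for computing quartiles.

5.5

Step 1: Sort the data: [1, 7, 9, 11, 12, 19]
Step 2: n = 6
Step 3: Using the exclusive quartile method:
  Q1 = 5.5
  Q2 (median) = 10
  Q3 = 13.75
  IQR = Q3 - Q1 = 13.75 - 5.5 = 8.25
Step 4: Q1 = 5.5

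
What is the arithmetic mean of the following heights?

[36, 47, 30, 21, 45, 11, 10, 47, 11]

28.6667

Step 1: Sum all values: 36 + 47 + 30 + 21 + 45 + 11 + 10 + 47 + 11 = 258
Step 2: Count the number of values: n = 9
Step 3: Mean = sum / n = 258 / 9 = 28.6667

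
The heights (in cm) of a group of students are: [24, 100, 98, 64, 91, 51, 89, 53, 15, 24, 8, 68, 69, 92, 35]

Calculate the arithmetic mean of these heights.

58.7333

Step 1: Sum all values: 24 + 100 + 98 + 64 + 91 + 51 + 89 + 53 + 15 + 24 + 8 + 68 + 69 + 92 + 35 = 881
Step 2: Count the number of values: n = 15
Step 3: Mean = sum / n = 881 / 15 = 58.7333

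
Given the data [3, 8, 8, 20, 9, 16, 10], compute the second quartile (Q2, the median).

9

Step 1: Sort the data: [3, 8, 8, 9, 10, 16, 20]
Step 2: n = 7
Step 3: Q2 is the median. Since n is odd, it is the middle value at position 4: 9
Step 4: Q2 = 9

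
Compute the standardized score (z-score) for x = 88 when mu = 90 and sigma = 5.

-0.4

Step 1: Recall the z-score formula: z = (x - mu) / sigma
Step 2: Substitute values: z = (88 - 90) / 5
Step 3: z = -2 / 5 = -0.4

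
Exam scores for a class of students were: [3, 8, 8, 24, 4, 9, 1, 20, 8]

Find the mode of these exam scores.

8

Step 1: Count the frequency of each value:
  1: appears 1 time(s)
  3: appears 1 time(s)
  4: appears 1 time(s)
  8: appears 3 time(s)
  9: appears 1 time(s)
  20: appears 1 time(s)
  24: appears 1 time(s)
Step 2: The value 8 appears most frequently (3 times).
Step 3: Mode = 8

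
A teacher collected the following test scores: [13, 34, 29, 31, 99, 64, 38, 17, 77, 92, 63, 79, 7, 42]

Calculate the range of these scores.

92

Step 1: Identify the maximum value: max = 99
Step 2: Identify the minimum value: min = 7
Step 3: Range = max - min = 99 - 7 = 92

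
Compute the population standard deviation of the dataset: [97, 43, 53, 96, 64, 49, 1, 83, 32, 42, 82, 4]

30.8513

Step 1: Compute the mean: 53.8333
Step 2: Sum of squared deviations from the mean: 11421.6667
Step 3: Population variance = 11421.6667 / 12 = 951.8056
Step 4: Standard deviation = sqrt(951.8056) = 30.8513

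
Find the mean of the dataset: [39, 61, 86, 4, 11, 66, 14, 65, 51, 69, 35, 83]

48.6667

Step 1: Sum all values: 39 + 61 + 86 + 4 + 11 + 66 + 14 + 65 + 51 + 69 + 35 + 83 = 584
Step 2: Count the number of values: n = 12
Step 3: Mean = sum / n = 584 / 12 = 48.6667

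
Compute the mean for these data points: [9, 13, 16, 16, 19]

14.6

Step 1: Sum all values: 9 + 13 + 16 + 16 + 19 = 73
Step 2: Count the number of values: n = 5
Step 3: Mean = sum / n = 73 / 5 = 14.6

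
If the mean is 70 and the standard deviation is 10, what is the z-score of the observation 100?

3

Step 1: Recall the z-score formula: z = (x - mu) / sigma
Step 2: Substitute values: z = (100 - 70) / 10
Step 3: z = 30 / 10 = 3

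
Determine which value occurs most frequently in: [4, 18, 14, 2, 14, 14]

14

Step 1: Count the frequency of each value:
  2: appears 1 time(s)
  4: appears 1 time(s)
  14: appears 3 time(s)
  18: appears 1 time(s)
Step 2: The value 14 appears most frequently (3 times).
Step 3: Mode = 14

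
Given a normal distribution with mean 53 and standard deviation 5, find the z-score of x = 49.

-0.8

Step 1: Recall the z-score formula: z = (x - mu) / sigma
Step 2: Substitute values: z = (49 - 53) / 5
Step 3: z = -4 / 5 = -0.8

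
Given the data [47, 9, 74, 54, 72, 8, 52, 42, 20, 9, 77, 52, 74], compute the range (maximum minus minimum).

69

Step 1: Identify the maximum value: max = 77
Step 2: Identify the minimum value: min = 8
Step 3: Range = max - min = 77 - 8 = 69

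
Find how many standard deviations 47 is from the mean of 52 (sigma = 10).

-0.5

Step 1: Recall the z-score formula: z = (x - mu) / sigma
Step 2: Substitute values: z = (47 - 52) / 10
Step 3: z = -5 / 10 = -0.5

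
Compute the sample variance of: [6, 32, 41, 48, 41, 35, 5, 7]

320.9821

Step 1: Compute the mean: (6 + 32 + 41 + 48 + 41 + 35 + 5 + 7) / 8 = 26.875
Step 2: Compute squared deviations from the mean:
  (6 - 26.875)^2 = 435.7656
  (32 - 26.875)^2 = 26.2656
  (41 - 26.875)^2 = 199.5156
  (48 - 26.875)^2 = 446.2656
  (41 - 26.875)^2 = 199.5156
  (35 - 26.875)^2 = 66.0156
  (5 - 26.875)^2 = 478.5156
  (7 - 26.875)^2 = 395.0156
Step 3: Sum of squared deviations = 2246.875
Step 4: Sample variance = 2246.875 / 7 = 320.9821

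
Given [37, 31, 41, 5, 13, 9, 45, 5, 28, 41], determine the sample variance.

255.3889

Step 1: Compute the mean: (37 + 31 + 41 + 5 + 13 + 9 + 45 + 5 + 28 + 41) / 10 = 25.5
Step 2: Compute squared deviations from the mean:
  (37 - 25.5)^2 = 132.25
  (31 - 25.5)^2 = 30.25
  (41 - 25.5)^2 = 240.25
  (5 - 25.5)^2 = 420.25
  (13 - 25.5)^2 = 156.25
  (9 - 25.5)^2 = 272.25
  (45 - 25.5)^2 = 380.25
  (5 - 25.5)^2 = 420.25
  (28 - 25.5)^2 = 6.25
  (41 - 25.5)^2 = 240.25
Step 3: Sum of squared deviations = 2298.5
Step 4: Sample variance = 2298.5 / 9 = 255.3889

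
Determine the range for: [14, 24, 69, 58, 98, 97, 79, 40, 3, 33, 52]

95

Step 1: Identify the maximum value: max = 98
Step 2: Identify the minimum value: min = 3
Step 3: Range = max - min = 98 - 3 = 95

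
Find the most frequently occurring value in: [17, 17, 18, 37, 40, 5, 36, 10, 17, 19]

17

Step 1: Count the frequency of each value:
  5: appears 1 time(s)
  10: appears 1 time(s)
  17: appears 3 time(s)
  18: appears 1 time(s)
  19: appears 1 time(s)
  36: appears 1 time(s)
  37: appears 1 time(s)
  40: appears 1 time(s)
Step 2: The value 17 appears most frequently (3 times).
Step 3: Mode = 17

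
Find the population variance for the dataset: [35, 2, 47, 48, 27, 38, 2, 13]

308.75

Step 1: Compute the mean: (35 + 2 + 47 + 48 + 27 + 38 + 2 + 13) / 8 = 26.5
Step 2: Compute squared deviations from the mean:
  (35 - 26.5)^2 = 72.25
  (2 - 26.5)^2 = 600.25
  (47 - 26.5)^2 = 420.25
  (48 - 26.5)^2 = 462.25
  (27 - 26.5)^2 = 0.25
  (38 - 26.5)^2 = 132.25
  (2 - 26.5)^2 = 600.25
  (13 - 26.5)^2 = 182.25
Step 3: Sum of squared deviations = 2470
Step 4: Population variance = 2470 / 8 = 308.75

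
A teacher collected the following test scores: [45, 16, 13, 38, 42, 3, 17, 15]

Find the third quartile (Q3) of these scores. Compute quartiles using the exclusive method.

41

Step 1: Sort the data: [3, 13, 15, 16, 17, 38, 42, 45]
Step 2: n = 8
Step 3: Using the exclusive quartile method:
  Q1 = 13.5
  Q2 (median) = 16.5
  Q3 = 41
  IQR = Q3 - Q1 = 41 - 13.5 = 27.5
Step 4: Q3 = 41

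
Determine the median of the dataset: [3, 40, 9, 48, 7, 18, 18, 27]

18

Step 1: Sort the data in ascending order: [3, 7, 9, 18, 18, 27, 40, 48]
Step 2: The number of values is n = 8.
Step 3: Since n is even, the median is the average of positions 4 and 5:
  Median = (18 + 18) / 2 = 18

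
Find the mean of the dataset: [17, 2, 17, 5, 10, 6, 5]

8.8571

Step 1: Sum all values: 17 + 2 + 17 + 5 + 10 + 6 + 5 = 62
Step 2: Count the number of values: n = 7
Step 3: Mean = sum / n = 62 / 7 = 8.8571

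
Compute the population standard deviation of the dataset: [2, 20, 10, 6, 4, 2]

6.2893

Step 1: Compute the mean: 7.3333
Step 2: Sum of squared deviations from the mean: 237.3333
Step 3: Population variance = 237.3333 / 6 = 39.5556
Step 4: Standard deviation = sqrt(39.5556) = 6.2893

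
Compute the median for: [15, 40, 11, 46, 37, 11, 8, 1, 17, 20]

16

Step 1: Sort the data in ascending order: [1, 8, 11, 11, 15, 17, 20, 37, 40, 46]
Step 2: The number of values is n = 10.
Step 3: Since n is even, the median is the average of positions 5 and 6:
  Median = (15 + 17) / 2 = 16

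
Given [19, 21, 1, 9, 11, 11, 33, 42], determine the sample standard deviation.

13.5112

Step 1: Compute the mean: 18.375
Step 2: Sum of squared deviations from the mean: 1277.875
Step 3: Sample variance = 1277.875 / 7 = 182.5536
Step 4: Standard deviation = sqrt(182.5536) = 13.5112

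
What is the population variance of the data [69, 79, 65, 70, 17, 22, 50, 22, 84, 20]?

653.96

Step 1: Compute the mean: (69 + 79 + 65 + 70 + 17 + 22 + 50 + 22 + 84 + 20) / 10 = 49.8
Step 2: Compute squared deviations from the mean:
  (69 - 49.8)^2 = 368.64
  (79 - 49.8)^2 = 852.64
  (65 - 49.8)^2 = 231.04
  (70 - 49.8)^2 = 408.04
  (17 - 49.8)^2 = 1075.84
  (22 - 49.8)^2 = 772.84
  (50 - 49.8)^2 = 0.04
  (22 - 49.8)^2 = 772.84
  (84 - 49.8)^2 = 1169.64
  (20 - 49.8)^2 = 888.04
Step 3: Sum of squared deviations = 6539.6
Step 4: Population variance = 6539.6 / 10 = 653.96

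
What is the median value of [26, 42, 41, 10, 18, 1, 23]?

23

Step 1: Sort the data in ascending order: [1, 10, 18, 23, 26, 41, 42]
Step 2: The number of values is n = 7.
Step 3: Since n is odd, the median is the middle value at position 4: 23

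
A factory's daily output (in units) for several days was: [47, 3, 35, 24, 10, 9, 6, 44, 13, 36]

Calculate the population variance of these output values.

248.41

Step 1: Compute the mean: (47 + 3 + 35 + 24 + 10 + 9 + 6 + 44 + 13 + 36) / 10 = 22.7
Step 2: Compute squared deviations from the mean:
  (47 - 22.7)^2 = 590.49
  (3 - 22.7)^2 = 388.09
  (35 - 22.7)^2 = 151.29
  (24 - 22.7)^2 = 1.69
  (10 - 22.7)^2 = 161.29
  (9 - 22.7)^2 = 187.69
  (6 - 22.7)^2 = 278.89
  (44 - 22.7)^2 = 453.69
  (13 - 22.7)^2 = 94.09
  (36 - 22.7)^2 = 176.89
Step 3: Sum of squared deviations = 2484.1
Step 4: Population variance = 2484.1 / 10 = 248.41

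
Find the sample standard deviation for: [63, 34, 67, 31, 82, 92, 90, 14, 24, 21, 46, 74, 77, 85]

27.884

Step 1: Compute the mean: 57.1429
Step 2: Sum of squared deviations from the mean: 10107.7143
Step 3: Sample variance = 10107.7143 / 13 = 777.5165
Step 4: Standard deviation = sqrt(777.5165) = 27.884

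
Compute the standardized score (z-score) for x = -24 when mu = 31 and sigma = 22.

-2.5

Step 1: Recall the z-score formula: z = (x - mu) / sigma
Step 2: Substitute values: z = (-24 - 31) / 22
Step 3: z = -55 / 22 = -2.5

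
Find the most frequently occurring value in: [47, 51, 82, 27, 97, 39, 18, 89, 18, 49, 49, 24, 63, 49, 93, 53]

49

Step 1: Count the frequency of each value:
  18: appears 2 time(s)
  24: appears 1 time(s)
  27: appears 1 time(s)
  39: appears 1 time(s)
  47: appears 1 time(s)
  49: appears 3 time(s)
  51: appears 1 time(s)
  53: appears 1 time(s)
  63: appears 1 time(s)
  82: appears 1 time(s)
  89: appears 1 time(s)
  93: appears 1 time(s)
  97: appears 1 time(s)
Step 2: The value 49 appears most frequently (3 times).
Step 3: Mode = 49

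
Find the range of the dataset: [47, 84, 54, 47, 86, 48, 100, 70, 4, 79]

96

Step 1: Identify the maximum value: max = 100
Step 2: Identify the minimum value: min = 4
Step 3: Range = max - min = 100 - 4 = 96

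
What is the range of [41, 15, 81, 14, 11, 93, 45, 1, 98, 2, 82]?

97

Step 1: Identify the maximum value: max = 98
Step 2: Identify the minimum value: min = 1
Step 3: Range = max - min = 98 - 1 = 97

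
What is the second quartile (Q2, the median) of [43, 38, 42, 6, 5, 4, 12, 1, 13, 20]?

12.5

Step 1: Sort the data: [1, 4, 5, 6, 12, 13, 20, 38, 42, 43]
Step 2: n = 10
Step 3: Q2 is the median. Since n is even, it is the average of the values at positions 5 and 6:
  Q2 = (12 + 13) / 2 = 12.5
Step 4: Q2 = 12.5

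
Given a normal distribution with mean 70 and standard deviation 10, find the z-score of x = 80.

1

Step 1: Recall the z-score formula: z = (x - mu) / sigma
Step 2: Substitute values: z = (80 - 70) / 10
Step 3: z = 10 / 10 = 1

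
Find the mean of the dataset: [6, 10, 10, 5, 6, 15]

8.6667

Step 1: Sum all values: 6 + 10 + 10 + 5 + 6 + 15 = 52
Step 2: Count the number of values: n = 6
Step 3: Mean = sum / n = 52 / 6 = 8.6667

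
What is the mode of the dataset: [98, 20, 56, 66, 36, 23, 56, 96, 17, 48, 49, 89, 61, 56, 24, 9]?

56

Step 1: Count the frequency of each value:
  9: appears 1 time(s)
  17: appears 1 time(s)
  20: appears 1 time(s)
  23: appears 1 time(s)
  24: appears 1 time(s)
  36: appears 1 time(s)
  48: appears 1 time(s)
  49: appears 1 time(s)
  56: appears 3 time(s)
  61: appears 1 time(s)
  66: appears 1 time(s)
  89: appears 1 time(s)
  96: appears 1 time(s)
  98: appears 1 time(s)
Step 2: The value 56 appears most frequently (3 times).
Step 3: Mode = 56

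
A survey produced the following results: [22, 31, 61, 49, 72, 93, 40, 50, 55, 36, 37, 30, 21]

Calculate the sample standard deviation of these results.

20.6457

Step 1: Compute the mean: 45.9231
Step 2: Sum of squared deviations from the mean: 5114.9231
Step 3: Sample variance = 5114.9231 / 12 = 426.2436
Step 4: Standard deviation = sqrt(426.2436) = 20.6457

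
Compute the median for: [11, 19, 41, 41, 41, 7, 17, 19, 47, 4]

19

Step 1: Sort the data in ascending order: [4, 7, 11, 17, 19, 19, 41, 41, 41, 47]
Step 2: The number of values is n = 10.
Step 3: Since n is even, the median is the average of positions 5 and 6:
  Median = (19 + 19) / 2 = 19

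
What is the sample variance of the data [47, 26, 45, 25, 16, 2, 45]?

292.9524

Step 1: Compute the mean: (47 + 26 + 45 + 25 + 16 + 2 + 45) / 7 = 29.4286
Step 2: Compute squared deviations from the mean:
  (47 - 29.4286)^2 = 308.7551
  (26 - 29.4286)^2 = 11.7551
  (45 - 29.4286)^2 = 242.4694
  (25 - 29.4286)^2 = 19.6122
  (16 - 29.4286)^2 = 180.3265
  (2 - 29.4286)^2 = 752.3265
  (45 - 29.4286)^2 = 242.4694
Step 3: Sum of squared deviations = 1757.7143
Step 4: Sample variance = 1757.7143 / 6 = 292.9524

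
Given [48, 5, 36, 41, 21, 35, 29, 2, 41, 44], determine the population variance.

231.36

Step 1: Compute the mean: (48 + 5 + 36 + 41 + 21 + 35 + 29 + 2 + 41 + 44) / 10 = 30.2
Step 2: Compute squared deviations from the mean:
  (48 - 30.2)^2 = 316.84
  (5 - 30.2)^2 = 635.04
  (36 - 30.2)^2 = 33.64
  (41 - 30.2)^2 = 116.64
  (21 - 30.2)^2 = 84.64
  (35 - 30.2)^2 = 23.04
  (29 - 30.2)^2 = 1.44
  (2 - 30.2)^2 = 795.24
  (41 - 30.2)^2 = 116.64
  (44 - 30.2)^2 = 190.44
Step 3: Sum of squared deviations = 2313.6
Step 4: Population variance = 2313.6 / 10 = 231.36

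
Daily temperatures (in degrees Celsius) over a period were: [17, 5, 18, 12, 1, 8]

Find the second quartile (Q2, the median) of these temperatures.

10

Step 1: Sort the data: [1, 5, 8, 12, 17, 18]
Step 2: n = 6
Step 3: Q2 is the median. Since n is even, it is the average of the values at positions 3 and 4:
  Q2 = (8 + 12) / 2 = 10
Step 4: Q2 = 10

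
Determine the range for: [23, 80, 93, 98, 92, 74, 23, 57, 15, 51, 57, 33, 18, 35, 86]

83

Step 1: Identify the maximum value: max = 98
Step 2: Identify the minimum value: min = 15
Step 3: Range = max - min = 98 - 15 = 83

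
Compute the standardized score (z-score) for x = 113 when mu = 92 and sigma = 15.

1.4

Step 1: Recall the z-score formula: z = (x - mu) / sigma
Step 2: Substitute values: z = (113 - 92) / 15
Step 3: z = 21 / 15 = 1.4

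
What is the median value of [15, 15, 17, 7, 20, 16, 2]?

15

Step 1: Sort the data in ascending order: [2, 7, 15, 15, 16, 17, 20]
Step 2: The number of values is n = 7.
Step 3: Since n is odd, the median is the middle value at position 4: 15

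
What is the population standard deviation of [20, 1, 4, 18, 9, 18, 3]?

7.4997

Step 1: Compute the mean: 10.4286
Step 2: Sum of squared deviations from the mean: 393.7143
Step 3: Population variance = 393.7143 / 7 = 56.2449
Step 4: Standard deviation = sqrt(56.2449) = 7.4997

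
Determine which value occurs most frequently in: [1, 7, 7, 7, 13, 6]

7

Step 1: Count the frequency of each value:
  1: appears 1 time(s)
  6: appears 1 time(s)
  7: appears 3 time(s)
  13: appears 1 time(s)
Step 2: The value 7 appears most frequently (3 times).
Step 3: Mode = 7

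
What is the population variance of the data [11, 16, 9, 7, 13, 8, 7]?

9.8367

Step 1: Compute the mean: (11 + 16 + 9 + 7 + 13 + 8 + 7) / 7 = 10.1429
Step 2: Compute squared deviations from the mean:
  (11 - 10.1429)^2 = 0.7347
  (16 - 10.1429)^2 = 34.3061
  (9 - 10.1429)^2 = 1.3061
  (7 - 10.1429)^2 = 9.8776
  (13 - 10.1429)^2 = 8.1633
  (8 - 10.1429)^2 = 4.5918
  (7 - 10.1429)^2 = 9.8776
Step 3: Sum of squared deviations = 68.8571
Step 4: Population variance = 68.8571 / 7 = 9.8367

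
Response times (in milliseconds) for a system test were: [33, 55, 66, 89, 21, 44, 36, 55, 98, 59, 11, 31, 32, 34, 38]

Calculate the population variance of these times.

535.0933

Step 1: Compute the mean: (33 + 55 + 66 + 89 + 21 + 44 + 36 + 55 + 98 + 59 + 11 + 31 + 32 + 34 + 38) / 15 = 46.8
Step 2: Compute squared deviations from the mean:
  (33 - 46.8)^2 = 190.44
  (55 - 46.8)^2 = 67.24
  (66 - 46.8)^2 = 368.64
  (89 - 46.8)^2 = 1780.84
  (21 - 46.8)^2 = 665.64
  (44 - 46.8)^2 = 7.84
  (36 - 46.8)^2 = 116.64
  (55 - 46.8)^2 = 67.24
  (98 - 46.8)^2 = 2621.44
  (59 - 46.8)^2 = 148.84
  (11 - 46.8)^2 = 1281.64
  (31 - 46.8)^2 = 249.64
  (32 - 46.8)^2 = 219.04
  (34 - 46.8)^2 = 163.84
  (38 - 46.8)^2 = 77.44
Step 3: Sum of squared deviations = 8026.4
Step 4: Population variance = 8026.4 / 15 = 535.0933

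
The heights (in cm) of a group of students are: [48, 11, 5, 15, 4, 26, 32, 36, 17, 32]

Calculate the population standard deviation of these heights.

13.7565

Step 1: Compute the mean: 22.6
Step 2: Sum of squared deviations from the mean: 1892.4
Step 3: Population variance = 1892.4 / 10 = 189.24
Step 4: Standard deviation = sqrt(189.24) = 13.7565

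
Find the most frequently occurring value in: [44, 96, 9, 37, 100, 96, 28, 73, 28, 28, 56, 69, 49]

28

Step 1: Count the frequency of each value:
  9: appears 1 time(s)
  28: appears 3 time(s)
  37: appears 1 time(s)
  44: appears 1 time(s)
  49: appears 1 time(s)
  56: appears 1 time(s)
  69: appears 1 time(s)
  73: appears 1 time(s)
  96: appears 2 time(s)
  100: appears 1 time(s)
Step 2: The value 28 appears most frequently (3 times).
Step 3: Mode = 28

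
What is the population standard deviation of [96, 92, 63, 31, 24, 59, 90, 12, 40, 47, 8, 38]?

29.1947

Step 1: Compute the mean: 50
Step 2: Sum of squared deviations from the mean: 10228
Step 3: Population variance = 10228 / 12 = 852.3333
Step 4: Standard deviation = sqrt(852.3333) = 29.1947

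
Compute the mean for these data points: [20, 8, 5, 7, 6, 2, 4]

7.4286

Step 1: Sum all values: 20 + 8 + 5 + 7 + 6 + 2 + 4 = 52
Step 2: Count the number of values: n = 7
Step 3: Mean = sum / n = 52 / 7 = 7.4286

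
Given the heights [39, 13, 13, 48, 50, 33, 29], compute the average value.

32.1429

Step 1: Sum all values: 39 + 13 + 13 + 48 + 50 + 33 + 29 = 225
Step 2: Count the number of values: n = 7
Step 3: Mean = sum / n = 225 / 7 = 32.1429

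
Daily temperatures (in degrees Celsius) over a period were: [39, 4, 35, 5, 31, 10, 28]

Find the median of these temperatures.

28

Step 1: Sort the data in ascending order: [4, 5, 10, 28, 31, 35, 39]
Step 2: The number of values is n = 7.
Step 3: Since n is odd, the median is the middle value at position 4: 28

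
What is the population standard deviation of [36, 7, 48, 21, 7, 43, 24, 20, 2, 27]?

14.7462

Step 1: Compute the mean: 23.5
Step 2: Sum of squared deviations from the mean: 2174.5
Step 3: Population variance = 2174.5 / 10 = 217.45
Step 4: Standard deviation = sqrt(217.45) = 14.7462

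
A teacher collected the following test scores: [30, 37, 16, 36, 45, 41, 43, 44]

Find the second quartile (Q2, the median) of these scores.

39

Step 1: Sort the data: [16, 30, 36, 37, 41, 43, 44, 45]
Step 2: n = 8
Step 3: Q2 is the median. Since n is even, it is the average of the values at positions 4 and 5:
  Q2 = (37 + 41) / 2 = 39
Step 4: Q2 = 39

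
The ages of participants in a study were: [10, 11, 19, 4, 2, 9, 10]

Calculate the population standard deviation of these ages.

5.0629

Step 1: Compute the mean: 9.2857
Step 2: Sum of squared deviations from the mean: 179.4286
Step 3: Population variance = 179.4286 / 7 = 25.6327
Step 4: Standard deviation = sqrt(25.6327) = 5.0629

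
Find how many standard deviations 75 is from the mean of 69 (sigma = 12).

0.5

Step 1: Recall the z-score formula: z = (x - mu) / sigma
Step 2: Substitute values: z = (75 - 69) / 12
Step 3: z = 6 / 12 = 0.5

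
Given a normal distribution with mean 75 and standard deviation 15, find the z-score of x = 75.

0

Step 1: Recall the z-score formula: z = (x - mu) / sigma
Step 2: Substitute values: z = (75 - 75) / 15
Step 3: z = 0 / 15 = 0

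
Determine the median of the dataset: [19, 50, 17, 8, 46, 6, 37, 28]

23.5

Step 1: Sort the data in ascending order: [6, 8, 17, 19, 28, 37, 46, 50]
Step 2: The number of values is n = 8.
Step 3: Since n is even, the median is the average of positions 4 and 5:
  Median = (19 + 28) / 2 = 23.5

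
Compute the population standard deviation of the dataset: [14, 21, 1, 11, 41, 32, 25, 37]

12.8331

Step 1: Compute the mean: 22.75
Step 2: Sum of squared deviations from the mean: 1317.5
Step 3: Population variance = 1317.5 / 8 = 164.6875
Step 4: Standard deviation = sqrt(164.6875) = 12.8331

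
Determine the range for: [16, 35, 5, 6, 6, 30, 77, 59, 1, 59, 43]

76

Step 1: Identify the maximum value: max = 77
Step 2: Identify the minimum value: min = 1
Step 3: Range = max - min = 77 - 1 = 76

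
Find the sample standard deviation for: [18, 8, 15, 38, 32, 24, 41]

12.3346

Step 1: Compute the mean: 25.1429
Step 2: Sum of squared deviations from the mean: 912.8571
Step 3: Sample variance = 912.8571 / 6 = 152.1429
Step 4: Standard deviation = sqrt(152.1429) = 12.3346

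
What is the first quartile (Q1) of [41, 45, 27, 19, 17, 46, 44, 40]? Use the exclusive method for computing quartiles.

21

Step 1: Sort the data: [17, 19, 27, 40, 41, 44, 45, 46]
Step 2: n = 8
Step 3: Using the exclusive quartile method:
  Q1 = 21
  Q2 (median) = 40.5
  Q3 = 44.75
  IQR = Q3 - Q1 = 44.75 - 21 = 23.75
Step 4: Q1 = 21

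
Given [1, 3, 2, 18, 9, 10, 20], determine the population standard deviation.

7.0912

Step 1: Compute the mean: 9
Step 2: Sum of squared deviations from the mean: 352
Step 3: Population variance = 352 / 7 = 50.2857
Step 4: Standard deviation = sqrt(50.2857) = 7.0912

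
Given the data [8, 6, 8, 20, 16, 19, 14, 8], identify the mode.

8

Step 1: Count the frequency of each value:
  6: appears 1 time(s)
  8: appears 3 time(s)
  14: appears 1 time(s)
  16: appears 1 time(s)
  19: appears 1 time(s)
  20: appears 1 time(s)
Step 2: The value 8 appears most frequently (3 times).
Step 3: Mode = 8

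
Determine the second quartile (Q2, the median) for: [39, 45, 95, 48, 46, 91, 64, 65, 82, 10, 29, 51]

49.5

Step 1: Sort the data: [10, 29, 39, 45, 46, 48, 51, 64, 65, 82, 91, 95]
Step 2: n = 12
Step 3: Q2 is the median. Since n is even, it is the average of the values at positions 6 and 7:
  Q2 = (48 + 51) / 2 = 49.5
Step 4: Q2 = 49.5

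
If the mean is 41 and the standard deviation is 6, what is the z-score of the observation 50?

1.5

Step 1: Recall the z-score formula: z = (x - mu) / sigma
Step 2: Substitute values: z = (50 - 41) / 6
Step 3: z = 9 / 6 = 1.5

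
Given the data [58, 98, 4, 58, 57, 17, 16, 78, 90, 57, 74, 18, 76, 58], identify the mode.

58

Step 1: Count the frequency of each value:
  4: appears 1 time(s)
  16: appears 1 time(s)
  17: appears 1 time(s)
  18: appears 1 time(s)
  57: appears 2 time(s)
  58: appears 3 time(s)
  74: appears 1 time(s)
  76: appears 1 time(s)
  78: appears 1 time(s)
  90: appears 1 time(s)
  98: appears 1 time(s)
Step 2: The value 58 appears most frequently (3 times).
Step 3: Mode = 58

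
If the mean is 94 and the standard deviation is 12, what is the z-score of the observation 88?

-0.5

Step 1: Recall the z-score formula: z = (x - mu) / sigma
Step 2: Substitute values: z = (88 - 94) / 12
Step 3: z = -6 / 12 = -0.5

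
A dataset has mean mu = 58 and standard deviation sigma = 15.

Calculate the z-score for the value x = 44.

-0.9333

Step 1: Recall the z-score formula: z = (x - mu) / sigma
Step 2: Substitute values: z = (44 - 58) / 15
Step 3: z = -14 / 15 = -0.9333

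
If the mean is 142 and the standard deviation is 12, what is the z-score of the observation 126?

-1.3333

Step 1: Recall the z-score formula: z = (x - mu) / sigma
Step 2: Substitute values: z = (126 - 142) / 12
Step 3: z = -16 / 12 = -1.3333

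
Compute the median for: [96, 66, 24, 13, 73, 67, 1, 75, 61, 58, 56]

61

Step 1: Sort the data in ascending order: [1, 13, 24, 56, 58, 61, 66, 67, 73, 75, 96]
Step 2: The number of values is n = 11.
Step 3: Since n is odd, the median is the middle value at position 6: 61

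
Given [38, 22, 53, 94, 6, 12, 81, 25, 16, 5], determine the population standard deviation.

29.7146

Step 1: Compute the mean: 35.2
Step 2: Sum of squared deviations from the mean: 8829.6
Step 3: Population variance = 8829.6 / 10 = 882.96
Step 4: Standard deviation = sqrt(882.96) = 29.7146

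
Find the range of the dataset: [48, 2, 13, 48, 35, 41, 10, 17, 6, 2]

46

Step 1: Identify the maximum value: max = 48
Step 2: Identify the minimum value: min = 2
Step 3: Range = max - min = 48 - 2 = 46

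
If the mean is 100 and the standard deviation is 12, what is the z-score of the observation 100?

0

Step 1: Recall the z-score formula: z = (x - mu) / sigma
Step 2: Substitute values: z = (100 - 100) / 12
Step 3: z = 0 / 12 = 0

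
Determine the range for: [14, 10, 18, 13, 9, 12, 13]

9

Step 1: Identify the maximum value: max = 18
Step 2: Identify the minimum value: min = 9
Step 3: Range = max - min = 18 - 9 = 9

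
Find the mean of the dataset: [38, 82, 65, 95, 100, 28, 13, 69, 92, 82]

66.4

Step 1: Sum all values: 38 + 82 + 65 + 95 + 100 + 28 + 13 + 69 + 92 + 82 = 664
Step 2: Count the number of values: n = 10
Step 3: Mean = sum / n = 664 / 10 = 66.4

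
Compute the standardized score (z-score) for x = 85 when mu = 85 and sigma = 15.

0

Step 1: Recall the z-score formula: z = (x - mu) / sigma
Step 2: Substitute values: z = (85 - 85) / 15
Step 3: z = 0 / 15 = 0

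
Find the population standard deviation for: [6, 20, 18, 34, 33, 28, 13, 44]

11.6833

Step 1: Compute the mean: 24.5
Step 2: Sum of squared deviations from the mean: 1092
Step 3: Population variance = 1092 / 8 = 136.5
Step 4: Standard deviation = sqrt(136.5) = 11.6833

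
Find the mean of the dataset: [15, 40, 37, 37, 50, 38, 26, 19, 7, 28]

29.7

Step 1: Sum all values: 15 + 40 + 37 + 37 + 50 + 38 + 26 + 19 + 7 + 28 = 297
Step 2: Count the number of values: n = 10
Step 3: Mean = sum / n = 297 / 10 = 29.7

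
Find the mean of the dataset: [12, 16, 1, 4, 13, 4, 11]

8.7143

Step 1: Sum all values: 12 + 16 + 1 + 4 + 13 + 4 + 11 = 61
Step 2: Count the number of values: n = 7
Step 3: Mean = sum / n = 61 / 7 = 8.7143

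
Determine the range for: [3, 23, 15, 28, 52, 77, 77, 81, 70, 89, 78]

86

Step 1: Identify the maximum value: max = 89
Step 2: Identify the minimum value: min = 3
Step 3: Range = max - min = 89 - 3 = 86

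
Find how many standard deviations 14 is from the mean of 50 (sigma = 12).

-3

Step 1: Recall the z-score formula: z = (x - mu) / sigma
Step 2: Substitute values: z = (14 - 50) / 12
Step 3: z = -36 / 12 = -3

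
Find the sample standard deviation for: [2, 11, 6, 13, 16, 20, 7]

6.2106

Step 1: Compute the mean: 10.7143
Step 2: Sum of squared deviations from the mean: 231.4286
Step 3: Sample variance = 231.4286 / 6 = 38.5714
Step 4: Standard deviation = sqrt(38.5714) = 6.2106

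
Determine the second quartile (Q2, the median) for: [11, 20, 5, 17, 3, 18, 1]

11

Step 1: Sort the data: [1, 3, 5, 11, 17, 18, 20]
Step 2: n = 7
Step 3: Q2 is the median. Since n is odd, it is the middle value at position 4: 11
Step 4: Q2 = 11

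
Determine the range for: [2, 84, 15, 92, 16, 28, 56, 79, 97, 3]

95

Step 1: Identify the maximum value: max = 97
Step 2: Identify the minimum value: min = 2
Step 3: Range = max - min = 97 - 2 = 95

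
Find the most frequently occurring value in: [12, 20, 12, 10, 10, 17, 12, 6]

12

Step 1: Count the frequency of each value:
  6: appears 1 time(s)
  10: appears 2 time(s)
  12: appears 3 time(s)
  17: appears 1 time(s)
  20: appears 1 time(s)
Step 2: The value 12 appears most frequently (3 times).
Step 3: Mode = 12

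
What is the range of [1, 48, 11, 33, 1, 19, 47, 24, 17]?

47

Step 1: Identify the maximum value: max = 48
Step 2: Identify the minimum value: min = 1
Step 3: Range = max - min = 48 - 1 = 47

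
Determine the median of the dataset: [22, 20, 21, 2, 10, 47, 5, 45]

20.5

Step 1: Sort the data in ascending order: [2, 5, 10, 20, 21, 22, 45, 47]
Step 2: The number of values is n = 8.
Step 3: Since n is even, the median is the average of positions 4 and 5:
  Median = (20 + 21) / 2 = 20.5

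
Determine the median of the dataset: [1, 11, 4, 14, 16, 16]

12.5

Step 1: Sort the data in ascending order: [1, 4, 11, 14, 16, 16]
Step 2: The number of values is n = 6.
Step 3: Since n is even, the median is the average of positions 3 and 4:
  Median = (11 + 14) / 2 = 12.5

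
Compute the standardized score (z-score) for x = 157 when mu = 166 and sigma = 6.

-1.5

Step 1: Recall the z-score formula: z = (x - mu) / sigma
Step 2: Substitute values: z = (157 - 166) / 6
Step 3: z = -9 / 6 = -1.5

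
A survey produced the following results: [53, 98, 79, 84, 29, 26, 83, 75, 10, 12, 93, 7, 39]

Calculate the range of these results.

91

Step 1: Identify the maximum value: max = 98
Step 2: Identify the minimum value: min = 7
Step 3: Range = max - min = 98 - 7 = 91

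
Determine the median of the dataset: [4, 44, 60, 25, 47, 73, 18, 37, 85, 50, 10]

44

Step 1: Sort the data in ascending order: [4, 10, 18, 25, 37, 44, 47, 50, 60, 73, 85]
Step 2: The number of values is n = 11.
Step 3: Since n is odd, the median is the middle value at position 6: 44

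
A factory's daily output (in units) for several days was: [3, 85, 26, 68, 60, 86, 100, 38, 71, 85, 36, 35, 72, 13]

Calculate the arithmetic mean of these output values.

55.5714

Step 1: Sum all values: 3 + 85 + 26 + 68 + 60 + 86 + 100 + 38 + 71 + 85 + 36 + 35 + 72 + 13 = 778
Step 2: Count the number of values: n = 14
Step 3: Mean = sum / n = 778 / 14 = 55.5714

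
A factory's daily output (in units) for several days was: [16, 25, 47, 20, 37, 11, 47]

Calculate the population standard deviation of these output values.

13.6382

Step 1: Compute the mean: 29
Step 2: Sum of squared deviations from the mean: 1302
Step 3: Population variance = 1302 / 7 = 186
Step 4: Standard deviation = sqrt(186) = 13.6382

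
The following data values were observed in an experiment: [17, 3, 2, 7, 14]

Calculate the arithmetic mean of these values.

8.6

Step 1: Sum all values: 17 + 3 + 2 + 7 + 14 = 43
Step 2: Count the number of values: n = 5
Step 3: Mean = sum / n = 43 / 5 = 8.6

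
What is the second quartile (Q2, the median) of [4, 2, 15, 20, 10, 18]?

12.5

Step 1: Sort the data: [2, 4, 10, 15, 18, 20]
Step 2: n = 6
Step 3: Q2 is the median. Since n is even, it is the average of the values at positions 3 and 4:
  Q2 = (10 + 15) / 2 = 12.5
Step 4: Q2 = 12.5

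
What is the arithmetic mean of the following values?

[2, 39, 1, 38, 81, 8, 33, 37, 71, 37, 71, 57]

39.5833

Step 1: Sum all values: 2 + 39 + 1 + 38 + 81 + 8 + 33 + 37 + 71 + 37 + 71 + 57 = 475
Step 2: Count the number of values: n = 12
Step 3: Mean = sum / n = 475 / 12 = 39.5833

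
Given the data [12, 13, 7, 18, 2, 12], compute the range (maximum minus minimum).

16

Step 1: Identify the maximum value: max = 18
Step 2: Identify the minimum value: min = 2
Step 3: Range = max - min = 18 - 2 = 16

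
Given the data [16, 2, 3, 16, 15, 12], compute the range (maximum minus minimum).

14

Step 1: Identify the maximum value: max = 16
Step 2: Identify the minimum value: min = 2
Step 3: Range = max - min = 16 - 2 = 14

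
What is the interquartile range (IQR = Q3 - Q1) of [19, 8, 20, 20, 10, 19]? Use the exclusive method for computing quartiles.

10.5

Step 1: Sort the data: [8, 10, 19, 19, 20, 20]
Step 2: n = 6
Step 3: Using the exclusive quartile method:
  Q1 = 9.5
  Q2 (median) = 19
  Q3 = 20
  IQR = Q3 - Q1 = 20 - 9.5 = 10.5
Step 4: IQR = 10.5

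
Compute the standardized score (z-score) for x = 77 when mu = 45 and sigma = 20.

1.6

Step 1: Recall the z-score formula: z = (x - mu) / sigma
Step 2: Substitute values: z = (77 - 45) / 20
Step 3: z = 32 / 20 = 1.6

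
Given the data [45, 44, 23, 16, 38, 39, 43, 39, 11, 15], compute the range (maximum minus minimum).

34

Step 1: Identify the maximum value: max = 45
Step 2: Identify the minimum value: min = 11
Step 3: Range = max - min = 45 - 11 = 34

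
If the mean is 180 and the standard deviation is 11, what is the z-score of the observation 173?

-0.6364

Step 1: Recall the z-score formula: z = (x - mu) / sigma
Step 2: Substitute values: z = (173 - 180) / 11
Step 3: z = -7 / 11 = -0.6364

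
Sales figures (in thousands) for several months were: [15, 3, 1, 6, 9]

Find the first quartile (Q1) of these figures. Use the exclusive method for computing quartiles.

2

Step 1: Sort the data: [1, 3, 6, 9, 15]
Step 2: n = 5
Step 3: Using the exclusive quartile method:
  Q1 = 2
  Q2 (median) = 6
  Q3 = 12
  IQR = Q3 - Q1 = 12 - 2 = 10
Step 4: Q1 = 2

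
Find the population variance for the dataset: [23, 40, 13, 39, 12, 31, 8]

150.2041

Step 1: Compute the mean: (23 + 40 + 13 + 39 + 12 + 31 + 8) / 7 = 23.7143
Step 2: Compute squared deviations from the mean:
  (23 - 23.7143)^2 = 0.5102
  (40 - 23.7143)^2 = 265.2245
  (13 - 23.7143)^2 = 114.7959
  (39 - 23.7143)^2 = 233.6531
  (12 - 23.7143)^2 = 137.2245
  (31 - 23.7143)^2 = 53.0816
  (8 - 23.7143)^2 = 246.9388
Step 3: Sum of squared deviations = 1051.4286
Step 4: Population variance = 1051.4286 / 7 = 150.2041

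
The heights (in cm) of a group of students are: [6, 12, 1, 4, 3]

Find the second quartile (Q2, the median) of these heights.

4

Step 1: Sort the data: [1, 3, 4, 6, 12]
Step 2: n = 5
Step 3: Q2 is the median. Since n is odd, it is the middle value at position 3: 4
Step 4: Q2 = 4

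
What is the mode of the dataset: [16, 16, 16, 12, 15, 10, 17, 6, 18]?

16

Step 1: Count the frequency of each value:
  6: appears 1 time(s)
  10: appears 1 time(s)
  12: appears 1 time(s)
  15: appears 1 time(s)
  16: appears 3 time(s)
  17: appears 1 time(s)
  18: appears 1 time(s)
Step 2: The value 16 appears most frequently (3 times).
Step 3: Mode = 16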